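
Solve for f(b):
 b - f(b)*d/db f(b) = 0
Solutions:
 f(b) = -sqrt(C1 + b^2)
 f(b) = sqrt(C1 + b^2)


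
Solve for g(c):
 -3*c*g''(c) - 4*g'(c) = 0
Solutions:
 g(c) = C1 + C2/c^(1/3)


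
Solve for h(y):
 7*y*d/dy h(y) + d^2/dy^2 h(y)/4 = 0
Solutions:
 h(y) = C1 + C2*erf(sqrt(14)*y)


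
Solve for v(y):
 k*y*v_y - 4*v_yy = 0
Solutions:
 v(y) = Piecewise((-sqrt(2)*sqrt(pi)*C1*erf(sqrt(2)*y*sqrt(-k)/4)/sqrt(-k) - C2, (k > 0) | (k < 0)), (-C1*y - C2, True))


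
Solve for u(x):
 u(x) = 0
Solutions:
 u(x) = 0


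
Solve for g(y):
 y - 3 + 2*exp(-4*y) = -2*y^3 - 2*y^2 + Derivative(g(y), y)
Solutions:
 g(y) = C1 + y^4/2 + 2*y^3/3 + y^2/2 - 3*y - exp(-4*y)/2


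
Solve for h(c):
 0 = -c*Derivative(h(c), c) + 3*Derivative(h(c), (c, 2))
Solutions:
 h(c) = C1 + C2*erfi(sqrt(6)*c/6)


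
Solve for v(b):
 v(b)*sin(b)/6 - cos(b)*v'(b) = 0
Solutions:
 v(b) = C1/cos(b)^(1/6)


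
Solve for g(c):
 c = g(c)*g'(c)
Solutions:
 g(c) = -sqrt(C1 + c^2)
 g(c) = sqrt(C1 + c^2)


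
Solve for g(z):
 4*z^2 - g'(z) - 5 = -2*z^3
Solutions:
 g(z) = C1 + z^4/2 + 4*z^3/3 - 5*z


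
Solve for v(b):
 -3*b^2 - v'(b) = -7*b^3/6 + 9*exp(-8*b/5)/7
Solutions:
 v(b) = C1 + 7*b^4/24 - b^3 + 45*exp(-8*b/5)/56


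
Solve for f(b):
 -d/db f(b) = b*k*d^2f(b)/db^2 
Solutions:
 f(b) = C1 + b^(((re(k) - 1)*re(k) + im(k)^2)/(re(k)^2 + im(k)^2))*(C2*sin(log(b)*Abs(im(k))/(re(k)^2 + im(k)^2)) + C3*cos(log(b)*im(k)/(re(k)^2 + im(k)^2)))


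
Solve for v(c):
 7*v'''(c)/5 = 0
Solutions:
 v(c) = C1 + C2*c + C3*c^2


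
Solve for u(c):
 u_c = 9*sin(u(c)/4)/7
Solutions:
 -9*c/7 + 2*log(cos(u(c)/4) - 1) - 2*log(cos(u(c)/4) + 1) = C1


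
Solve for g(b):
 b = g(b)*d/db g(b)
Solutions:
 g(b) = -sqrt(C1 + b^2)
 g(b) = sqrt(C1 + b^2)


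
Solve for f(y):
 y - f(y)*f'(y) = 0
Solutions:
 f(y) = -sqrt(C1 + y^2)
 f(y) = sqrt(C1 + y^2)


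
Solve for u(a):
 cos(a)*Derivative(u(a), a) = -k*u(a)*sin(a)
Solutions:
 u(a) = C1*exp(k*log(cos(a)))


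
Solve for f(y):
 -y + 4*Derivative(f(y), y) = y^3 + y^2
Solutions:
 f(y) = C1 + y^4/16 + y^3/12 + y^2/8


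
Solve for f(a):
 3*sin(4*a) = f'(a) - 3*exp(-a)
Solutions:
 f(a) = C1 - 3*cos(4*a)/4 - 3*exp(-a)


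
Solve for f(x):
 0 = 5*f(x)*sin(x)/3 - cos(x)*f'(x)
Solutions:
 f(x) = C1/cos(x)^(5/3)


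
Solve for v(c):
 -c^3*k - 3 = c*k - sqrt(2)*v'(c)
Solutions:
 v(c) = C1 + sqrt(2)*c^4*k/8 + sqrt(2)*c^2*k/4 + 3*sqrt(2)*c/2


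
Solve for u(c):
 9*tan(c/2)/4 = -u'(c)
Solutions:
 u(c) = C1 + 9*log(cos(c/2))/2


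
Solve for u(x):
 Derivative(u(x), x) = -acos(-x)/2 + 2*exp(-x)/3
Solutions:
 u(x) = C1 - x*acos(-x)/2 - sqrt(1 - x^2)/2 - 2*exp(-x)/3


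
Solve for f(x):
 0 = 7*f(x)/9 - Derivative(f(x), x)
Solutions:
 f(x) = C1*exp(7*x/9)


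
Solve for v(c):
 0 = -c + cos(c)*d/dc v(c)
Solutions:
 v(c) = C1 + Integral(c/cos(c), c)


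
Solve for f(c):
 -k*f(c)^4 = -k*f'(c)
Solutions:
 f(c) = (-1/(C1 + 3*c))^(1/3)
 f(c) = (-1/(C1 + c))^(1/3)*(-3^(2/3) - 3*3^(1/6)*I)/6
 f(c) = (-1/(C1 + c))^(1/3)*(-3^(2/3) + 3*3^(1/6)*I)/6


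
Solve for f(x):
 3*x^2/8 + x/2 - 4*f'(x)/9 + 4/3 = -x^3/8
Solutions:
 f(x) = C1 + 9*x^4/128 + 9*x^3/32 + 9*x^2/16 + 3*x


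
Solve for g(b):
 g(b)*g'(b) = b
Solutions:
 g(b) = -sqrt(C1 + b^2)
 g(b) = sqrt(C1 + b^2)


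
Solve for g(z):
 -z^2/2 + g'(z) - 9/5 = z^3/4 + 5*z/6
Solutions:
 g(z) = C1 + z^4/16 + z^3/6 + 5*z^2/12 + 9*z/5


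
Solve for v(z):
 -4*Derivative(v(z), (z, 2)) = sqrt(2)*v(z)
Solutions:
 v(z) = C1*sin(2^(1/4)*z/2) + C2*cos(2^(1/4)*z/2)


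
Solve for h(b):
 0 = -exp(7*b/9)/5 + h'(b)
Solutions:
 h(b) = C1 + 9*exp(7*b/9)/35


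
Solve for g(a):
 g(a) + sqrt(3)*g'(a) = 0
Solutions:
 g(a) = C1*exp(-sqrt(3)*a/3)


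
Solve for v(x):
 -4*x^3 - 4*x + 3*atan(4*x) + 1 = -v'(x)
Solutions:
 v(x) = C1 + x^4 + 2*x^2 - 3*x*atan(4*x) - x + 3*log(16*x^2 + 1)/8


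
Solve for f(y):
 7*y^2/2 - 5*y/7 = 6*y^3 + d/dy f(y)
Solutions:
 f(y) = C1 - 3*y^4/2 + 7*y^3/6 - 5*y^2/14


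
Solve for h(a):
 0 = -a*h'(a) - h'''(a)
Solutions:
 h(a) = C1 + Integral(C2*airyai(-a) + C3*airybi(-a), a)


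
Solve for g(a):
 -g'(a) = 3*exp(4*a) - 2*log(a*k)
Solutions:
 g(a) = C1 + 2*a*log(a*k) - 2*a - 3*exp(4*a)/4


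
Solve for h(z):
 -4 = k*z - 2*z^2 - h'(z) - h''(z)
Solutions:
 h(z) = C1 + C2*exp(-z) + k*z^2/2 - k*z - 2*z^3/3 + 2*z^2


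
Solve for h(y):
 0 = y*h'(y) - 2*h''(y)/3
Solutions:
 h(y) = C1 + C2*erfi(sqrt(3)*y/2)


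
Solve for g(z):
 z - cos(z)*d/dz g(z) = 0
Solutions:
 g(z) = C1 + Integral(z/cos(z), z)


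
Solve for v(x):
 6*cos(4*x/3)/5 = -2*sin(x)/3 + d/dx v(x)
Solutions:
 v(x) = C1 + 9*sin(4*x/3)/10 - 2*cos(x)/3


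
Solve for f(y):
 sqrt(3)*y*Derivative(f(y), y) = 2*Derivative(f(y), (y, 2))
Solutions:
 f(y) = C1 + C2*erfi(3^(1/4)*y/2)


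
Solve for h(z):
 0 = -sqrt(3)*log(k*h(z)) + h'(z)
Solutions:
 li(k*h(z))/k = C1 + sqrt(3)*z


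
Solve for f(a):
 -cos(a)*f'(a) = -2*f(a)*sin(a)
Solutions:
 f(a) = C1/cos(a)^2


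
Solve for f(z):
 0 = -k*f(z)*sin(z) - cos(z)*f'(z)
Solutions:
 f(z) = C1*exp(k*log(cos(z)))


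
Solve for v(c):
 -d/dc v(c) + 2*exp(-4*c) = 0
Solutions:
 v(c) = C1 - exp(-4*c)/2


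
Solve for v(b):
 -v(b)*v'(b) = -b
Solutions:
 v(b) = -sqrt(C1 + b^2)
 v(b) = sqrt(C1 + b^2)


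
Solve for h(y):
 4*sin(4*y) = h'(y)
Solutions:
 h(y) = C1 - cos(4*y)


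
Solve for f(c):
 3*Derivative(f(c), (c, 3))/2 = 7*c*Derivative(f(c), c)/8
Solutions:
 f(c) = C1 + Integral(C2*airyai(126^(1/3)*c/6) + C3*airybi(126^(1/3)*c/6), c)


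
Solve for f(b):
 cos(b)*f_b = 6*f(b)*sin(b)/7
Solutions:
 f(b) = C1/cos(b)^(6/7)


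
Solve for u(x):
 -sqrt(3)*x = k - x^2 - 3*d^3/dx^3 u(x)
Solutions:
 u(x) = C1 + C2*x + C3*x^2 + k*x^3/18 - x^5/180 + sqrt(3)*x^4/72


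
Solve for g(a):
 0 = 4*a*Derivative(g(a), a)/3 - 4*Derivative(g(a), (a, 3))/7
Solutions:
 g(a) = C1 + Integral(C2*airyai(3^(2/3)*7^(1/3)*a/3) + C3*airybi(3^(2/3)*7^(1/3)*a/3), a)


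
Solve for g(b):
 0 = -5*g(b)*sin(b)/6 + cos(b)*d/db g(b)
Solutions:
 g(b) = C1/cos(b)^(5/6)


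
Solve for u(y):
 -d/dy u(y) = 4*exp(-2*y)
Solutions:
 u(y) = C1 + 2*exp(-2*y)


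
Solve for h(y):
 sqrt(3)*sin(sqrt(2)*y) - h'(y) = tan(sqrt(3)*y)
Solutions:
 h(y) = C1 + sqrt(3)*log(cos(sqrt(3)*y))/3 - sqrt(6)*cos(sqrt(2)*y)/2


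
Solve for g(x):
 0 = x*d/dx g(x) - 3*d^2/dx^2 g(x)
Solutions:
 g(x) = C1 + C2*erfi(sqrt(6)*x/6)


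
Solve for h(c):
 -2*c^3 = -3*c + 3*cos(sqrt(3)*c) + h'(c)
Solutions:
 h(c) = C1 - c^4/2 + 3*c^2/2 - sqrt(3)*sin(sqrt(3)*c)


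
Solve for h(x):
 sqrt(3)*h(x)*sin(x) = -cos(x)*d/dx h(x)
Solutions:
 h(x) = C1*cos(x)^(sqrt(3))


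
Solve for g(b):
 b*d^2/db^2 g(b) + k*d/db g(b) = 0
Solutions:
 g(b) = C1 + b^(1 - re(k))*(C2*sin(log(b)*Abs(im(k))) + C3*cos(log(b)*im(k)))


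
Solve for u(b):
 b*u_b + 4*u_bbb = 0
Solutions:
 u(b) = C1 + Integral(C2*airyai(-2^(1/3)*b/2) + C3*airybi(-2^(1/3)*b/2), b)


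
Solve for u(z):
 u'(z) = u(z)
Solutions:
 u(z) = C1*exp(z)


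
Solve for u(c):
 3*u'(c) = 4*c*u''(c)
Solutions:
 u(c) = C1 + C2*c^(7/4)


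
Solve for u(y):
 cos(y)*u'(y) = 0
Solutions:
 u(y) = C1


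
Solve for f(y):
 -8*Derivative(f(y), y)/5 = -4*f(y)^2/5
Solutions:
 f(y) = -2/(C1 + y)


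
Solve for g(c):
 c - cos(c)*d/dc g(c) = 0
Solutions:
 g(c) = C1 + Integral(c/cos(c), c)


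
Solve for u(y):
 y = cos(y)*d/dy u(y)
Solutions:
 u(y) = C1 + Integral(y/cos(y), y)


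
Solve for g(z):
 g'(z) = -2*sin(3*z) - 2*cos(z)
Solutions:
 g(z) = C1 - 2*sin(z) + 2*cos(3*z)/3


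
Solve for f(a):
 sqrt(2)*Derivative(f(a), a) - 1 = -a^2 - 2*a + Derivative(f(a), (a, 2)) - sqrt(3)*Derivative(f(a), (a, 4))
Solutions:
 f(a) = C1 + C2*exp(2^(1/6)*a*(2*3^(1/3)/(sqrt(81 - 2*sqrt(3)) + 9)^(1/3) + 2^(2/3)*3^(1/6)*(sqrt(81 - 2*sqrt(3)) + 9)^(1/3))/12)*sin(2^(1/6)*a*(-6^(2/3)*(sqrt(81 - 2*sqrt(3)) + 9)^(1/3) + 2*3^(5/6)/(sqrt(81 - 2*sqrt(3)) + 9)^(1/3))/12) + C3*exp(2^(1/6)*a*(2*3^(1/3)/(sqrt(81 - 2*sqrt(3)) + 9)^(1/3) + 2^(2/3)*3^(1/6)*(sqrt(81 - 2*sqrt(3)) + 9)^(1/3))/12)*cos(2^(1/6)*a*(-6^(2/3)*(sqrt(81 - 2*sqrt(3)) + 9)^(1/3) + 2*3^(5/6)/(sqrt(81 - 2*sqrt(3)) + 9)^(1/3))/12) + C4*exp(-2^(1/6)*a*(2*3^(1/3)/(sqrt(81 - 2*sqrt(3)) + 9)^(1/3) + 2^(2/3)*3^(1/6)*(sqrt(81 - 2*sqrt(3)) + 9)^(1/3))/6) - sqrt(2)*a^3/6 - sqrt(2)*a^2/2 - a^2/2 - a


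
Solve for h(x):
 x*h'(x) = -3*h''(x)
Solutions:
 h(x) = C1 + C2*erf(sqrt(6)*x/6)


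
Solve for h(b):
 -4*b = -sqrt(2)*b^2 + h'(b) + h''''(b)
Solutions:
 h(b) = C1 + C4*exp(-b) + sqrt(2)*b^3/3 - 2*b^2 + (C2*sin(sqrt(3)*b/2) + C3*cos(sqrt(3)*b/2))*exp(b/2)


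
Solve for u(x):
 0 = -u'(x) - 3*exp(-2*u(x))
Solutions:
 u(x) = log(-sqrt(C1 - 6*x))
 u(x) = log(C1 - 6*x)/2


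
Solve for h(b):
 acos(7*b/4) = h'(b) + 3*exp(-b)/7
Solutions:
 h(b) = C1 + b*acos(7*b/4) - sqrt(16 - 49*b^2)/7 + 3*exp(-b)/7


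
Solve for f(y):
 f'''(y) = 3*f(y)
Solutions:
 f(y) = C3*exp(3^(1/3)*y) + (C1*sin(3^(5/6)*y/2) + C2*cos(3^(5/6)*y/2))*exp(-3^(1/3)*y/2)


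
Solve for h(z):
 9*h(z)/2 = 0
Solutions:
 h(z) = 0


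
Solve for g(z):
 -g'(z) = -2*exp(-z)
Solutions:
 g(z) = C1 - 2*exp(-z)


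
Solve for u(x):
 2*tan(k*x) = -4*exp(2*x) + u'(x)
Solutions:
 u(x) = C1 + 2*Piecewise((-log(cos(k*x))/k, Ne(k, 0)), (0, True)) + 2*exp(2*x)


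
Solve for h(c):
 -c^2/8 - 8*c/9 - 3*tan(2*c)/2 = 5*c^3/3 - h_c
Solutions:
 h(c) = C1 + 5*c^4/12 + c^3/24 + 4*c^2/9 - 3*log(cos(2*c))/4


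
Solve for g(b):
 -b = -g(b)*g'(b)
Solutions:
 g(b) = -sqrt(C1 + b^2)
 g(b) = sqrt(C1 + b^2)


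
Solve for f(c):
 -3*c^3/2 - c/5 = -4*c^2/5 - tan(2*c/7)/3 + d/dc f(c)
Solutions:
 f(c) = C1 - 3*c^4/8 + 4*c^3/15 - c^2/10 - 7*log(cos(2*c/7))/6


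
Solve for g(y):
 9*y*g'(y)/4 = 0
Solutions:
 g(y) = C1


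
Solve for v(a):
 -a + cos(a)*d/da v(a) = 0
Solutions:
 v(a) = C1 + Integral(a/cos(a), a)


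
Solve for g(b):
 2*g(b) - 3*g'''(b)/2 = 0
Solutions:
 g(b) = C3*exp(6^(2/3)*b/3) + (C1*sin(2^(2/3)*3^(1/6)*b/2) + C2*cos(2^(2/3)*3^(1/6)*b/2))*exp(-6^(2/3)*b/6)


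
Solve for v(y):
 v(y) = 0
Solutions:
 v(y) = 0


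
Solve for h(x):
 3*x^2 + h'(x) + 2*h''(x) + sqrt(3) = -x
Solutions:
 h(x) = C1 + C2*exp(-x/2) - x^3 + 11*x^2/2 - 22*x - sqrt(3)*x


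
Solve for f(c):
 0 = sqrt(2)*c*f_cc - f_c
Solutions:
 f(c) = C1 + C2*c^(sqrt(2)/2 + 1)


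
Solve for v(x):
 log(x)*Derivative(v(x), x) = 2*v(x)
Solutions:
 v(x) = C1*exp(2*li(x))


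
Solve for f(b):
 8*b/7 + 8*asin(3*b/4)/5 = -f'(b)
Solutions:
 f(b) = C1 - 4*b^2/7 - 8*b*asin(3*b/4)/5 - 8*sqrt(16 - 9*b^2)/15


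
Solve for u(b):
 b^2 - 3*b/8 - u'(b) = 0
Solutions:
 u(b) = C1 + b^3/3 - 3*b^2/16


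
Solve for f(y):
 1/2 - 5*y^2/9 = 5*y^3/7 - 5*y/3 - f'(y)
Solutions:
 f(y) = C1 + 5*y^4/28 + 5*y^3/27 - 5*y^2/6 - y/2


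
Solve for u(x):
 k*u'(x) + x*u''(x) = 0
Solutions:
 u(x) = C1 + x^(1 - re(k))*(C2*sin(log(x)*Abs(im(k))) + C3*cos(log(x)*im(k)))


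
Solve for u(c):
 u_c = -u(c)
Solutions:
 u(c) = C1*exp(-c)


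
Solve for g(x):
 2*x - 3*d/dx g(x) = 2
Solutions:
 g(x) = C1 + x^2/3 - 2*x/3


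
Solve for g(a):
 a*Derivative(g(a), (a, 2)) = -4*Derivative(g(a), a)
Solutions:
 g(a) = C1 + C2/a^3


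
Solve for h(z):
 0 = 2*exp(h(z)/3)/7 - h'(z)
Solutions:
 h(z) = 3*log(-1/(C1 + 2*z)) + 3*log(21)


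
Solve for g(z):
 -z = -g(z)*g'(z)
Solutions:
 g(z) = -sqrt(C1 + z^2)
 g(z) = sqrt(C1 + z^2)


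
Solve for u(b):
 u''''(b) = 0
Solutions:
 u(b) = C1 + C2*b + C3*b^2 + C4*b^3


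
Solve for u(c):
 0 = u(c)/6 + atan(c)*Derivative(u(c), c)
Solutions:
 u(c) = C1*exp(-Integral(1/atan(c), c)/6)


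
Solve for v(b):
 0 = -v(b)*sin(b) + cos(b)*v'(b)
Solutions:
 v(b) = C1/cos(b)


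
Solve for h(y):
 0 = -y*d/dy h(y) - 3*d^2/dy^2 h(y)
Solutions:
 h(y) = C1 + C2*erf(sqrt(6)*y/6)


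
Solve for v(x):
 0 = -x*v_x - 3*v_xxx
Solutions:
 v(x) = C1 + Integral(C2*airyai(-3^(2/3)*x/3) + C3*airybi(-3^(2/3)*x/3), x)


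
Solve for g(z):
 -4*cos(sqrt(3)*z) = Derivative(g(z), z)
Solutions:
 g(z) = C1 - 4*sqrt(3)*sin(sqrt(3)*z)/3


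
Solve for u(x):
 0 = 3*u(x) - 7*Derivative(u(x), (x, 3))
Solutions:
 u(x) = C3*exp(3^(1/3)*7^(2/3)*x/7) + (C1*sin(3^(5/6)*7^(2/3)*x/14) + C2*cos(3^(5/6)*7^(2/3)*x/14))*exp(-3^(1/3)*7^(2/3)*x/14)


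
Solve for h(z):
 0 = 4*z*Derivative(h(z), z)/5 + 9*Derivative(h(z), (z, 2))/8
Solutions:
 h(z) = C1 + C2*erf(4*sqrt(5)*z/15)


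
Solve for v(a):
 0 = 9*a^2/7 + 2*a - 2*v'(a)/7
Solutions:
 v(a) = C1 + 3*a^3/2 + 7*a^2/2


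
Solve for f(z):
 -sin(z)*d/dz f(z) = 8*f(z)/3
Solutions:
 f(z) = C1*(cos(z) + 1)^(4/3)/(cos(z) - 1)^(4/3)


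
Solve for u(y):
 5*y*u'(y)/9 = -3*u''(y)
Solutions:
 u(y) = C1 + C2*erf(sqrt(30)*y/18)


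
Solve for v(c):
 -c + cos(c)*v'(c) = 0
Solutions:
 v(c) = C1 + Integral(c/cos(c), c)


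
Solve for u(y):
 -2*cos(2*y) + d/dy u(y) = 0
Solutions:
 u(y) = C1 + sin(2*y)


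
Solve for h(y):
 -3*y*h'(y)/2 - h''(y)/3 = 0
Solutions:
 h(y) = C1 + C2*erf(3*y/2)


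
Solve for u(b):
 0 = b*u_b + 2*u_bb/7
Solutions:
 u(b) = C1 + C2*erf(sqrt(7)*b/2)


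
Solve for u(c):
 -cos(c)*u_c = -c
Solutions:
 u(c) = C1 + Integral(c/cos(c), c)


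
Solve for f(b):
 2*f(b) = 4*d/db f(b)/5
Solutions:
 f(b) = C1*exp(5*b/2)


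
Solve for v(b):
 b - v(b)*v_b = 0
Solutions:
 v(b) = -sqrt(C1 + b^2)
 v(b) = sqrt(C1 + b^2)


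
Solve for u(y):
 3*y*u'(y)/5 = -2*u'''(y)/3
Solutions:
 u(y) = C1 + Integral(C2*airyai(-30^(2/3)*y/10) + C3*airybi(-30^(2/3)*y/10), y)


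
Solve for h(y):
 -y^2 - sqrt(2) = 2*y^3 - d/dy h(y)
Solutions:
 h(y) = C1 + y^4/2 + y^3/3 + sqrt(2)*y


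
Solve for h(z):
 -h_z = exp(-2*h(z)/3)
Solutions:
 h(z) = 3*log(-sqrt(C1 - z)) - 3*log(3) + 3*log(6)/2
 h(z) = 3*log(C1 - z)/2 - 3*log(3) + 3*log(6)/2


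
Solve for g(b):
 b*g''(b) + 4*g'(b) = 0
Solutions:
 g(b) = C1 + C2/b^3


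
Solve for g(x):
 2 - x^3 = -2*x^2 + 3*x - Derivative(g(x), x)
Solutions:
 g(x) = C1 + x^4/4 - 2*x^3/3 + 3*x^2/2 - 2*x


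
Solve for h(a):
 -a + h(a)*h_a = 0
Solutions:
 h(a) = -sqrt(C1 + a^2)
 h(a) = sqrt(C1 + a^2)


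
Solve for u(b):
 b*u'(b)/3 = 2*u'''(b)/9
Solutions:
 u(b) = C1 + Integral(C2*airyai(2^(2/3)*3^(1/3)*b/2) + C3*airybi(2^(2/3)*3^(1/3)*b/2), b)


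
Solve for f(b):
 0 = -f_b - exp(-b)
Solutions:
 f(b) = C1 + exp(-b)


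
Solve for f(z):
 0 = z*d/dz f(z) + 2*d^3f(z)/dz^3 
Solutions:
 f(z) = C1 + Integral(C2*airyai(-2^(2/3)*z/2) + C3*airybi(-2^(2/3)*z/2), z)


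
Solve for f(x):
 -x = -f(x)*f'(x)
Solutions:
 f(x) = -sqrt(C1 + x^2)
 f(x) = sqrt(C1 + x^2)


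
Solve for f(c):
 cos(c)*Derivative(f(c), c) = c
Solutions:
 f(c) = C1 + Integral(c/cos(c), c)


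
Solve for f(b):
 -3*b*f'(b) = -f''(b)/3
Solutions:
 f(b) = C1 + C2*erfi(3*sqrt(2)*b/2)


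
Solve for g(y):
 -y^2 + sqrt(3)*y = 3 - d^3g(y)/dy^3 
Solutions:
 g(y) = C1 + C2*y + C3*y^2 + y^5/60 - sqrt(3)*y^4/24 + y^3/2


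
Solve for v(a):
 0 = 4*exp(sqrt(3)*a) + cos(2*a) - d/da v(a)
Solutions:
 v(a) = C1 + 4*sqrt(3)*exp(sqrt(3)*a)/3 + sin(2*a)/2


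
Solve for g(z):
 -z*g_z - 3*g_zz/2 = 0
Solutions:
 g(z) = C1 + C2*erf(sqrt(3)*z/3)


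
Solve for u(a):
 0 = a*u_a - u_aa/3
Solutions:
 u(a) = C1 + C2*erfi(sqrt(6)*a/2)


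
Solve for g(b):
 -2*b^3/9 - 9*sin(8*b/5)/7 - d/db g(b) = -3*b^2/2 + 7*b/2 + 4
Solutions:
 g(b) = C1 - b^4/18 + b^3/2 - 7*b^2/4 - 4*b + 45*cos(8*b/5)/56


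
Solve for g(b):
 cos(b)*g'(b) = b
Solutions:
 g(b) = C1 + Integral(b/cos(b), b)


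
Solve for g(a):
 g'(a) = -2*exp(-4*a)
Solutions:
 g(a) = C1 + exp(-4*a)/2


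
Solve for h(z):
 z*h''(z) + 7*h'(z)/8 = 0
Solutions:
 h(z) = C1 + C2*z^(1/8)


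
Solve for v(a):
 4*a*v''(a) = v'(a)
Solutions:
 v(a) = C1 + C2*a^(5/4)


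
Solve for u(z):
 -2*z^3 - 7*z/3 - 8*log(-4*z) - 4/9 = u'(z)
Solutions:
 u(z) = C1 - z^4/2 - 7*z^2/6 - 8*z*log(-z) + z*(68/9 - 16*log(2))


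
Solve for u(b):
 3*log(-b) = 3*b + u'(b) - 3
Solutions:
 u(b) = C1 - 3*b^2/2 + 3*b*log(-b)


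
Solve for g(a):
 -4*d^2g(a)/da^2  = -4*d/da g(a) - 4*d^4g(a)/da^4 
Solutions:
 g(a) = C1 + C2*exp(6^(1/3)*a*(2*3^(1/3)/(sqrt(69) + 9)^(1/3) + 2^(1/3)*(sqrt(69) + 9)^(1/3))/12)*sin(2^(1/3)*3^(1/6)*a*(-2^(1/3)*3^(2/3)*(sqrt(69) + 9)^(1/3) + 6/(sqrt(69) + 9)^(1/3))/12) + C3*exp(6^(1/3)*a*(2*3^(1/3)/(sqrt(69) + 9)^(1/3) + 2^(1/3)*(sqrt(69) + 9)^(1/3))/12)*cos(2^(1/3)*3^(1/6)*a*(-2^(1/3)*3^(2/3)*(sqrt(69) + 9)^(1/3) + 6/(sqrt(69) + 9)^(1/3))/12) + C4*exp(-6^(1/3)*a*(2*3^(1/3)/(sqrt(69) + 9)^(1/3) + 2^(1/3)*(sqrt(69) + 9)^(1/3))/6)


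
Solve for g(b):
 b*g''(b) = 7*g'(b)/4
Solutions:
 g(b) = C1 + C2*b^(11/4)


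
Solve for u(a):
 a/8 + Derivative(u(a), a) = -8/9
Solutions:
 u(a) = C1 - a^2/16 - 8*a/9


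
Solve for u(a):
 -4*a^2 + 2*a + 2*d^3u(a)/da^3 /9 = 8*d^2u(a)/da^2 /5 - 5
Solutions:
 u(a) = C1 + C2*a + C3*exp(36*a/5) - 5*a^4/24 + 5*a^3/54 + 2075*a^2/1296


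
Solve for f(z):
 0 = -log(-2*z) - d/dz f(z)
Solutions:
 f(z) = C1 - z*log(-z) + z*(1 - log(2))


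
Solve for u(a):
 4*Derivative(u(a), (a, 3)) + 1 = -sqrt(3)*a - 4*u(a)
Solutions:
 u(a) = C3*exp(-a) - sqrt(3)*a/4 + (C1*sin(sqrt(3)*a/2) + C2*cos(sqrt(3)*a/2))*exp(a/2) - 1/4


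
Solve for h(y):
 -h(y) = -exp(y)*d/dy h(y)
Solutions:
 h(y) = C1*exp(-exp(-y))


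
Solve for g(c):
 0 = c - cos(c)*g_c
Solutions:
 g(c) = C1 + Integral(c/cos(c), c)


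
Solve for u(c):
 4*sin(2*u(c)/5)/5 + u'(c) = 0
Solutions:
 4*c/5 + 5*log(cos(2*u(c)/5) - 1)/4 - 5*log(cos(2*u(c)/5) + 1)/4 = C1


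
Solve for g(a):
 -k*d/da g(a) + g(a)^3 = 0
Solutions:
 g(a) = -sqrt(2)*sqrt(-k/(C1*k + a))/2
 g(a) = sqrt(2)*sqrt(-k/(C1*k + a))/2


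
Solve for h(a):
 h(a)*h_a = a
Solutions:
 h(a) = -sqrt(C1 + a^2)
 h(a) = sqrt(C1 + a^2)


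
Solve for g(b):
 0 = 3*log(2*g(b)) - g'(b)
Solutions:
 -Integral(1/(log(_y) + log(2)), (_y, g(b)))/3 = C1 - b


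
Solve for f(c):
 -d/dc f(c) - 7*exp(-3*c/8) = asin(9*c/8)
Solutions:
 f(c) = C1 - c*asin(9*c/8) - sqrt(64 - 81*c^2)/9 + 56*exp(-3*c/8)/3


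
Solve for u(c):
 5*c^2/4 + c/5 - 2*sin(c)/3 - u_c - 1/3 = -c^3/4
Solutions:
 u(c) = C1 + c^4/16 + 5*c^3/12 + c^2/10 - c/3 + 2*cos(c)/3


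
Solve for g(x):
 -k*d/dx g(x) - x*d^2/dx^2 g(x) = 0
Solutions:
 g(x) = C1 + x^(1 - re(k))*(C2*sin(log(x)*Abs(im(k))) + C3*cos(log(x)*im(k)))


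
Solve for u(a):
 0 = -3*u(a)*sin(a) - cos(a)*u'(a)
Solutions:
 u(a) = C1*cos(a)^3


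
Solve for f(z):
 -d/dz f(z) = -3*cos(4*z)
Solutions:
 f(z) = C1 + 3*sin(4*z)/4


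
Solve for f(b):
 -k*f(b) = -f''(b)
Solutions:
 f(b) = C1*exp(-b*sqrt(k)) + C2*exp(b*sqrt(k))


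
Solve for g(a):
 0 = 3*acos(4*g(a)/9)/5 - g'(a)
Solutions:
 Integral(1/acos(4*_y/9), (_y, g(a))) = C1 + 3*a/5


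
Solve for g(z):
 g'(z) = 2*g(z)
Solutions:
 g(z) = C1*exp(2*z)


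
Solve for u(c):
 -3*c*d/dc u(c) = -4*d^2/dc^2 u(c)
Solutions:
 u(c) = C1 + C2*erfi(sqrt(6)*c/4)


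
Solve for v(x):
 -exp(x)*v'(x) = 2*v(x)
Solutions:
 v(x) = C1*exp(2*exp(-x))


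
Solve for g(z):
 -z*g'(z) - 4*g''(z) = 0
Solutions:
 g(z) = C1 + C2*erf(sqrt(2)*z/4)


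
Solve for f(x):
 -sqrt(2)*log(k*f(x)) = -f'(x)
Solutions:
 li(k*f(x))/k = C1 + sqrt(2)*x


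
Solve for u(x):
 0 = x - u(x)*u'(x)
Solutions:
 u(x) = -sqrt(C1 + x^2)
 u(x) = sqrt(C1 + x^2)


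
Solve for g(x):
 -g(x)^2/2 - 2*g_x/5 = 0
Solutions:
 g(x) = 4/(C1 + 5*x)


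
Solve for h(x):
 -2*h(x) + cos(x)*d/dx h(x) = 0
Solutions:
 h(x) = C1*(sin(x) + 1)/(sin(x) - 1)


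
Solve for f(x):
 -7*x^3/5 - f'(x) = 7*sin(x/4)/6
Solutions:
 f(x) = C1 - 7*x^4/20 + 14*cos(x/4)/3


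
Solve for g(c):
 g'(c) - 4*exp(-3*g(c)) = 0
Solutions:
 g(c) = log(C1 + 12*c)/3
 g(c) = log((-3^(1/3) - 3^(5/6)*I)*(C1 + 4*c)^(1/3)/2)
 g(c) = log((-3^(1/3) + 3^(5/6)*I)*(C1 + 4*c)^(1/3)/2)


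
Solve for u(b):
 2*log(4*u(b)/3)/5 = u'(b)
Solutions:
 -5*Integral(1/(log(_y) - log(3) + 2*log(2)), (_y, u(b)))/2 = C1 - b


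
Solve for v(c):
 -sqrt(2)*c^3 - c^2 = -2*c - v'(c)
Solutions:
 v(c) = C1 + sqrt(2)*c^4/4 + c^3/3 - c^2


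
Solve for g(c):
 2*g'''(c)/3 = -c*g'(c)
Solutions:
 g(c) = C1 + Integral(C2*airyai(-2^(2/3)*3^(1/3)*c/2) + C3*airybi(-2^(2/3)*3^(1/3)*c/2), c)


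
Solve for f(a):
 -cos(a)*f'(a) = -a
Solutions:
 f(a) = C1 + Integral(a/cos(a), a)


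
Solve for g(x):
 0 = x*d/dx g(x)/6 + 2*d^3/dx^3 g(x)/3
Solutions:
 g(x) = C1 + Integral(C2*airyai(-2^(1/3)*x/2) + C3*airybi(-2^(1/3)*x/2), x)


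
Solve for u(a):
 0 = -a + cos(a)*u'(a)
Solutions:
 u(a) = C1 + Integral(a/cos(a), a)


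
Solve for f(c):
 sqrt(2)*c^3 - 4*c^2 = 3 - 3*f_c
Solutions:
 f(c) = C1 - sqrt(2)*c^4/12 + 4*c^3/9 + c


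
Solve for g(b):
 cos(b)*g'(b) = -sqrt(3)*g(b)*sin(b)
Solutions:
 g(b) = C1*cos(b)^(sqrt(3))


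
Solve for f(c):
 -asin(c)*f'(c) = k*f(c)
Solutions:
 f(c) = C1*exp(-k*Integral(1/asin(c), c))


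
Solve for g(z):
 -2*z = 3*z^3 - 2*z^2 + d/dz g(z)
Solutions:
 g(z) = C1 - 3*z^4/4 + 2*z^3/3 - z^2


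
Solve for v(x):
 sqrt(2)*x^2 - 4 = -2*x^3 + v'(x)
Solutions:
 v(x) = C1 + x^4/2 + sqrt(2)*x^3/3 - 4*x


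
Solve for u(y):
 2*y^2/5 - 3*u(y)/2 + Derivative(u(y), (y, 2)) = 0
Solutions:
 u(y) = C1*exp(-sqrt(6)*y/2) + C2*exp(sqrt(6)*y/2) + 4*y^2/15 + 16/45


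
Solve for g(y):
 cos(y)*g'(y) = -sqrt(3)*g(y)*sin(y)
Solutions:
 g(y) = C1*cos(y)^(sqrt(3))


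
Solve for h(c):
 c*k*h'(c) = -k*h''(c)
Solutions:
 h(c) = C1 + C2*erf(sqrt(2)*c/2)


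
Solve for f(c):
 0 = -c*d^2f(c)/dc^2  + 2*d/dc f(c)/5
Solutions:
 f(c) = C1 + C2*c^(7/5)


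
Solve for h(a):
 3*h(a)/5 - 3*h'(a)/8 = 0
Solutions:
 h(a) = C1*exp(8*a/5)


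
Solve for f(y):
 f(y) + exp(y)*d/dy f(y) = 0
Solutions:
 f(y) = C1*exp(exp(-y))


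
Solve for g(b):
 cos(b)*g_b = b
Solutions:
 g(b) = C1 + Integral(b/cos(b), b)


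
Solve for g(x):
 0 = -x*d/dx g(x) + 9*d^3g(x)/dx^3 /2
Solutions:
 g(x) = C1 + Integral(C2*airyai(6^(1/3)*x/3) + C3*airybi(6^(1/3)*x/3), x)


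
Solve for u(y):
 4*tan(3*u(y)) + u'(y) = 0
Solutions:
 u(y) = -asin(C1*exp(-12*y))/3 + pi/3
 u(y) = asin(C1*exp(-12*y))/3


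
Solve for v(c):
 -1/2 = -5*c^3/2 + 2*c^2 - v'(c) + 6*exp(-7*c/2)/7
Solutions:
 v(c) = C1 - 5*c^4/8 + 2*c^3/3 + c/2 - 12*exp(-7*c/2)/49


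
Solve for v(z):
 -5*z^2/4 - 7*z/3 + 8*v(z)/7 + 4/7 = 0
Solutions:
 v(z) = 35*z^2/32 + 49*z/24 - 1/2


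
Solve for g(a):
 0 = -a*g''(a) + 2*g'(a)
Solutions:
 g(a) = C1 + C2*a^3


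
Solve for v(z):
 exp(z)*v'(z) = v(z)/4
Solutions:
 v(z) = C1*exp(-exp(-z)/4)


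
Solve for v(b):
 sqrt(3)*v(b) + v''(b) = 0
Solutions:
 v(b) = C1*sin(3^(1/4)*b) + C2*cos(3^(1/4)*b)


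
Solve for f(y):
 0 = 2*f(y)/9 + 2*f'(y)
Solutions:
 f(y) = C1*exp(-y/9)


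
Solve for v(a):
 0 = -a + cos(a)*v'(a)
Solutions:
 v(a) = C1 + Integral(a/cos(a), a)


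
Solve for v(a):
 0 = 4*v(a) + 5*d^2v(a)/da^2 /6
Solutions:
 v(a) = C1*sin(2*sqrt(30)*a/5) + C2*cos(2*sqrt(30)*a/5)


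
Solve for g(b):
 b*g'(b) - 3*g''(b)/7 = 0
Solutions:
 g(b) = C1 + C2*erfi(sqrt(42)*b/6)


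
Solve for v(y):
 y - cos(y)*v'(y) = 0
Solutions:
 v(y) = C1 + Integral(y/cos(y), y)


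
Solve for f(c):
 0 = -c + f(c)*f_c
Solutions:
 f(c) = -sqrt(C1 + c^2)
 f(c) = sqrt(C1 + c^2)


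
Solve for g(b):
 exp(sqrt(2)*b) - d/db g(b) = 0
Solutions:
 g(b) = C1 + sqrt(2)*exp(sqrt(2)*b)/2


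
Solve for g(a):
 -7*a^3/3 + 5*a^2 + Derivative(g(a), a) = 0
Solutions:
 g(a) = C1 + 7*a^4/12 - 5*a^3/3


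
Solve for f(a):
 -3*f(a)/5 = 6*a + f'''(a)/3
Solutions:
 f(a) = C3*exp(-15^(2/3)*a/5) - 10*a + (C1*sin(3*3^(1/6)*5^(2/3)*a/10) + C2*cos(3*3^(1/6)*5^(2/3)*a/10))*exp(15^(2/3)*a/10)


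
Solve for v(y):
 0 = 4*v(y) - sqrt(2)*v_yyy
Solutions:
 v(y) = C3*exp(sqrt(2)*y) + (C1*sin(sqrt(6)*y/2) + C2*cos(sqrt(6)*y/2))*exp(-sqrt(2)*y/2)


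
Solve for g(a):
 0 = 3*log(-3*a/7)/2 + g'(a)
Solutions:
 g(a) = C1 - 3*a*log(-a)/2 + 3*a*(-log(3) + 1 + log(7))/2


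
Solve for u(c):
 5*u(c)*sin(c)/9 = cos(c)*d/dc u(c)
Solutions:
 u(c) = C1/cos(c)^(5/9)


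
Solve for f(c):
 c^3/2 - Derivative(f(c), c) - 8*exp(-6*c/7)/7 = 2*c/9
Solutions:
 f(c) = C1 + c^4/8 - c^2/9 + 4*exp(-6*c/7)/3


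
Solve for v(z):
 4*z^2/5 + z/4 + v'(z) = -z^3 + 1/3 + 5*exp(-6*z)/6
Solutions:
 v(z) = C1 - z^4/4 - 4*z^3/15 - z^2/8 + z/3 - 5*exp(-6*z)/36


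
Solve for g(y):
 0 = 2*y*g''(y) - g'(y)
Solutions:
 g(y) = C1 + C2*y^(3/2)


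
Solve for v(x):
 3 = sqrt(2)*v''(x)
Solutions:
 v(x) = C1 + C2*x + 3*sqrt(2)*x^2/4


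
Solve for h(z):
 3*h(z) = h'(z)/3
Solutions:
 h(z) = C1*exp(9*z)


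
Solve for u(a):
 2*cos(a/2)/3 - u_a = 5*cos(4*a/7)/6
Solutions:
 u(a) = C1 + 4*sin(a/2)/3 - 35*sin(4*a/7)/24


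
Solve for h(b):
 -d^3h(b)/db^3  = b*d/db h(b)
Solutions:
 h(b) = C1 + Integral(C2*airyai(-b) + C3*airybi(-b), b)


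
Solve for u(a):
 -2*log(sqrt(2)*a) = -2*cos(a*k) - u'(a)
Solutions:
 u(a) = C1 + 2*a*log(a) - 2*a + a*log(2) - 2*Piecewise((sin(a*k)/k, Ne(k, 0)), (a, True))


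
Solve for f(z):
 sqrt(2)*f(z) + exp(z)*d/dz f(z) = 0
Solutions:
 f(z) = C1*exp(sqrt(2)*exp(-z))


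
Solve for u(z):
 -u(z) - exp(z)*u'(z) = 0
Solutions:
 u(z) = C1*exp(exp(-z))


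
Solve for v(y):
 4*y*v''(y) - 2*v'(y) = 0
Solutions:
 v(y) = C1 + C2*y^(3/2)


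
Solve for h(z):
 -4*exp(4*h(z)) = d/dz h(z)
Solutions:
 h(z) = log(-I*(1/(C1 + 16*z))^(1/4))
 h(z) = log(I*(1/(C1 + 16*z))^(1/4))
 h(z) = log(-(1/(C1 + 16*z))^(1/4))
 h(z) = log(1/(C1 + 16*z))/4


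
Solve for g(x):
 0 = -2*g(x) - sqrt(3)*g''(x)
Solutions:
 g(x) = C1*sin(sqrt(2)*3^(3/4)*x/3) + C2*cos(sqrt(2)*3^(3/4)*x/3)


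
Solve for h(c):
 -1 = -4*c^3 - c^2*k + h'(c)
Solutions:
 h(c) = C1 + c^4 + c^3*k/3 - c


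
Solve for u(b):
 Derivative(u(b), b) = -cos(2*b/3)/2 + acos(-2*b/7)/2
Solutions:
 u(b) = C1 + b*acos(-2*b/7)/2 + sqrt(49 - 4*b^2)/4 - 3*sin(2*b/3)/4


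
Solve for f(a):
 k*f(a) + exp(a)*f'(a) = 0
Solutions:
 f(a) = C1*exp(k*exp(-a))


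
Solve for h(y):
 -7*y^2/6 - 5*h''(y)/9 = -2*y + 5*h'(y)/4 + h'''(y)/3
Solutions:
 h(y) = C1 - 14*y^3/45 + 164*y^2/135 - 3536*y/6075 + (C2*sin(sqrt(110)*y/6) + C3*cos(sqrt(110)*y/6))*exp(-5*y/6)


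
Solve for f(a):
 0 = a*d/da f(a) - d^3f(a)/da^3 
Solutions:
 f(a) = C1 + Integral(C2*airyai(a) + C3*airybi(a), a)


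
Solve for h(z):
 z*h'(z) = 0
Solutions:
 h(z) = C1


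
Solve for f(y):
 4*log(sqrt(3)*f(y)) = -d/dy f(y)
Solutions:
 Integral(1/(2*log(_y) + log(3)), (_y, f(y)))/2 = C1 - y


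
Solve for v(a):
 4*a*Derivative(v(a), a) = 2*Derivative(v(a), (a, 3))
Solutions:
 v(a) = C1 + Integral(C2*airyai(2^(1/3)*a) + C3*airybi(2^(1/3)*a), a)


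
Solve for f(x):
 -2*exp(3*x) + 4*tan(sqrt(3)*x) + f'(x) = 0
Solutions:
 f(x) = C1 + 2*exp(3*x)/3 + 4*sqrt(3)*log(cos(sqrt(3)*x))/3


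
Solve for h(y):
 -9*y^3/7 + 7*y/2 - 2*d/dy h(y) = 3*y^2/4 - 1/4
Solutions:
 h(y) = C1 - 9*y^4/56 - y^3/8 + 7*y^2/8 + y/8


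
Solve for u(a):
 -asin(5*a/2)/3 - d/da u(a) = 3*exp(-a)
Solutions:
 u(a) = C1 - a*asin(5*a/2)/3 - sqrt(4 - 25*a^2)/15 + 3*exp(-a)


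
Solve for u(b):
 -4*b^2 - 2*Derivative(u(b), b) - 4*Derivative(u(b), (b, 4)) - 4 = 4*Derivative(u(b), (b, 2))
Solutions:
 u(b) = C1 + C2*exp(-6^(1/3)*b*(-(9 + sqrt(129))^(1/3) + 2*6^(1/3)/(9 + sqrt(129))^(1/3))/12)*sin(2^(1/3)*3^(1/6)*b*(6*2^(1/3)/(9 + sqrt(129))^(1/3) + 3^(2/3)*(9 + sqrt(129))^(1/3))/12) + C3*exp(-6^(1/3)*b*(-(9 + sqrt(129))^(1/3) + 2*6^(1/3)/(9 + sqrt(129))^(1/3))/12)*cos(2^(1/3)*3^(1/6)*b*(6*2^(1/3)/(9 + sqrt(129))^(1/3) + 3^(2/3)*(9 + sqrt(129))^(1/3))/12) + C4*exp(6^(1/3)*b*(-(9 + sqrt(129))^(1/3) + 2*6^(1/3)/(9 + sqrt(129))^(1/3))/6) - 2*b^3/3 + 4*b^2 - 18*b


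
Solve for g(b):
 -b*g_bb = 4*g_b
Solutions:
 g(b) = C1 + C2/b^3


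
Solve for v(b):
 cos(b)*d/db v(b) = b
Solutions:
 v(b) = C1 + Integral(b/cos(b), b)


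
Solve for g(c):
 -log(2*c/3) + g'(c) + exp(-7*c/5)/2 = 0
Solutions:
 g(c) = C1 + c*log(c) + c*(-log(3) - 1 + log(2)) + 5*exp(-7*c/5)/14


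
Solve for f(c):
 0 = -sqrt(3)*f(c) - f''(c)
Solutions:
 f(c) = C1*sin(3^(1/4)*c) + C2*cos(3^(1/4)*c)


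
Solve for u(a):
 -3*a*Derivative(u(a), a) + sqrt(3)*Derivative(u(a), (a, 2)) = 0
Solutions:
 u(a) = C1 + C2*erfi(sqrt(2)*3^(1/4)*a/2)


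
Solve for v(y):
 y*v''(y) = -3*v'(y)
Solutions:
 v(y) = C1 + C2/y^2


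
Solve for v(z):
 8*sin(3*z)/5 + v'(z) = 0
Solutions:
 v(z) = C1 + 8*cos(3*z)/15


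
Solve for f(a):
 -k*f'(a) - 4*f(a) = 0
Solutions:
 f(a) = C1*exp(-4*a/k)


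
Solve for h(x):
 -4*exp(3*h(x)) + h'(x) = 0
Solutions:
 h(x) = log(-1/(C1 + 12*x))/3
 h(x) = log((-1/(C1 + 4*x))^(1/3)*(-3^(2/3) - 3*3^(1/6)*I)/6)
 h(x) = log((-1/(C1 + 4*x))^(1/3)*(-3^(2/3) + 3*3^(1/6)*I)/6)


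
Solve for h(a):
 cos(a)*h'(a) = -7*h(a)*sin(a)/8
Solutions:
 h(a) = C1*cos(a)^(7/8)


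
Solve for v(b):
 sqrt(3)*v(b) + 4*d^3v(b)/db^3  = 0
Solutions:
 v(b) = C3*exp(-2^(1/3)*3^(1/6)*b/2) + (C1*sin(2^(1/3)*3^(2/3)*b/4) + C2*cos(2^(1/3)*3^(2/3)*b/4))*exp(2^(1/3)*3^(1/6)*b/4)


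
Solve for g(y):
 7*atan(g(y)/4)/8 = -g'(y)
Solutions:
 Integral(1/atan(_y/4), (_y, g(y))) = C1 - 7*y/8


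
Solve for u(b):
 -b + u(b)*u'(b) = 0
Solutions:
 u(b) = -sqrt(C1 + b^2)
 u(b) = sqrt(C1 + b^2)


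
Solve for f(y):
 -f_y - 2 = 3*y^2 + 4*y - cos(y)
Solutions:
 f(y) = C1 - y^3 - 2*y^2 - 2*y + sin(y)


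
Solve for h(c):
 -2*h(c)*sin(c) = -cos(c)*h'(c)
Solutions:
 h(c) = C1/cos(c)^2


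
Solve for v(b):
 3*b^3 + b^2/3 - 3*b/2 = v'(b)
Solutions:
 v(b) = C1 + 3*b^4/4 + b^3/9 - 3*b^2/4


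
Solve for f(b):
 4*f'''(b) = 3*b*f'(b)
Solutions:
 f(b) = C1 + Integral(C2*airyai(6^(1/3)*b/2) + C3*airybi(6^(1/3)*b/2), b)


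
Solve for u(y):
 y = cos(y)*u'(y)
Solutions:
 u(y) = C1 + Integral(y/cos(y), y)


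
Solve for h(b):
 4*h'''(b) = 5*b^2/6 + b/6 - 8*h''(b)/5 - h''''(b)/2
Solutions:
 h(b) = C1 + C2*b + C3*exp(4*b*(-1 + 2*sqrt(5)/5)) + C4*exp(-4*b*(2*sqrt(5)/5 + 1)) + 25*b^4/576 - 5*b^3/12 + 2275*b^2/768


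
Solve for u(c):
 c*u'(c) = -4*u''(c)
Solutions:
 u(c) = C1 + C2*erf(sqrt(2)*c/4)


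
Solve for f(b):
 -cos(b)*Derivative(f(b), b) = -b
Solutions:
 f(b) = C1 + Integral(b/cos(b), b)


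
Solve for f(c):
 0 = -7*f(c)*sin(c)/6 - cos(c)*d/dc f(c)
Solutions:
 f(c) = C1*cos(c)^(7/6)


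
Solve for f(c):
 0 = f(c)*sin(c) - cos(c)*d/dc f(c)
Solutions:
 f(c) = C1/cos(c)


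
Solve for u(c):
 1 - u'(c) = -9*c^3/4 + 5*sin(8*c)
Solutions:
 u(c) = C1 + 9*c^4/16 + c + 5*cos(8*c)/8


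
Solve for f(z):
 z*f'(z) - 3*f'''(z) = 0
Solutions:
 f(z) = C1 + Integral(C2*airyai(3^(2/3)*z/3) + C3*airybi(3^(2/3)*z/3), z)


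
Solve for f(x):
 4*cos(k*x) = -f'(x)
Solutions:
 f(x) = C1 - 4*sin(k*x)/k


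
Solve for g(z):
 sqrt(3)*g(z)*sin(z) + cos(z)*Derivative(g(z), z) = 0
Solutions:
 g(z) = C1*cos(z)^(sqrt(3))


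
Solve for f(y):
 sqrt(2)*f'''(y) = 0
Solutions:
 f(y) = C1 + C2*y + C3*y^2


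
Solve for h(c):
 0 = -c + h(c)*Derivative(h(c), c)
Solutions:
 h(c) = -sqrt(C1 + c^2)
 h(c) = sqrt(C1 + c^2)


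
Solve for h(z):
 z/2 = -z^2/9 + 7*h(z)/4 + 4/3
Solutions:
 h(z) = 4*z^2/63 + 2*z/7 - 16/21


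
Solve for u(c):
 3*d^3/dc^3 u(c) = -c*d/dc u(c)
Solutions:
 u(c) = C1 + Integral(C2*airyai(-3^(2/3)*c/3) + C3*airybi(-3^(2/3)*c/3), c)


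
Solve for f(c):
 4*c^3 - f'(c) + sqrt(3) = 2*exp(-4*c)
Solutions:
 f(c) = C1 + c^4 + sqrt(3)*c + exp(-4*c)/2


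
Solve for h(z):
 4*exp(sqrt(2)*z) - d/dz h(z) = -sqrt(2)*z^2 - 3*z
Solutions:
 h(z) = C1 + sqrt(2)*z^3/3 + 3*z^2/2 + 2*sqrt(2)*exp(sqrt(2)*z)


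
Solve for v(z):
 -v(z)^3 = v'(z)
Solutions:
 v(z) = -sqrt(2)*sqrt(-1/(C1 - z))/2
 v(z) = sqrt(2)*sqrt(-1/(C1 - z))/2


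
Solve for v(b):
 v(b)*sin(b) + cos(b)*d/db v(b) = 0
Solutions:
 v(b) = C1*cos(b)


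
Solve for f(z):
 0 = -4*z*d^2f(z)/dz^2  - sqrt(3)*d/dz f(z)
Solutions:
 f(z) = C1 + C2*z^(1 - sqrt(3)/4)


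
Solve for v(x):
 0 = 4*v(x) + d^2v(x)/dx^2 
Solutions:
 v(x) = C1*sin(2*x) + C2*cos(2*x)


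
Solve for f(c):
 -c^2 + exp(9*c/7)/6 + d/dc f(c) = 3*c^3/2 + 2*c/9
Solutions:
 f(c) = C1 + 3*c^4/8 + c^3/3 + c^2/9 - 7*exp(9*c/7)/54


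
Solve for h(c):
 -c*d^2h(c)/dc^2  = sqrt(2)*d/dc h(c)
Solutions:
 h(c) = C1 + C2*c^(1 - sqrt(2))


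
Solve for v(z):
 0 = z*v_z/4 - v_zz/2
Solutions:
 v(z) = C1 + C2*erfi(z/2)


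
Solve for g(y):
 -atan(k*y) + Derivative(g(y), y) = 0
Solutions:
 g(y) = C1 + Piecewise((y*atan(k*y) - log(k^2*y^2 + 1)/(2*k), Ne(k, 0)), (0, True))


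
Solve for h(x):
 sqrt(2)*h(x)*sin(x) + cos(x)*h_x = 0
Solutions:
 h(x) = C1*cos(x)^(sqrt(2))


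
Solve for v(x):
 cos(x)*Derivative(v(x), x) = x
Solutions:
 v(x) = C1 + Integral(x/cos(x), x)


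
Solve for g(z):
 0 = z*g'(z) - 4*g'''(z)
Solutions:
 g(z) = C1 + Integral(C2*airyai(2^(1/3)*z/2) + C3*airybi(2^(1/3)*z/2), z)


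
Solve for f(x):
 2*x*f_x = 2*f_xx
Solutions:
 f(x) = C1 + C2*erfi(sqrt(2)*x/2)


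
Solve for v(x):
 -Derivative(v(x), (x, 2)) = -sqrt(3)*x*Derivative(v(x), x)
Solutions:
 v(x) = C1 + C2*erfi(sqrt(2)*3^(1/4)*x/2)


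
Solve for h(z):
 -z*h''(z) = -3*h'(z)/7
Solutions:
 h(z) = C1 + C2*z^(10/7)


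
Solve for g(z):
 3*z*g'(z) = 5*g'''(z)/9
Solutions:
 g(z) = C1 + Integral(C2*airyai(3*5^(2/3)*z/5) + C3*airybi(3*5^(2/3)*z/5), z)


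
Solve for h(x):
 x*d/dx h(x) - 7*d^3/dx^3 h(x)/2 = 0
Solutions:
 h(x) = C1 + Integral(C2*airyai(2^(1/3)*7^(2/3)*x/7) + C3*airybi(2^(1/3)*7^(2/3)*x/7), x)


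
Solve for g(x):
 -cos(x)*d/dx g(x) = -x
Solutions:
 g(x) = C1 + Integral(x/cos(x), x)


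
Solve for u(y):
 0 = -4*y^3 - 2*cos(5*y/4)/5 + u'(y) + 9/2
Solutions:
 u(y) = C1 + y^4 - 9*y/2 + 8*sin(5*y/4)/25


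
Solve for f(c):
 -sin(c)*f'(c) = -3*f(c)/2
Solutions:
 f(c) = C1*(cos(c) - 1)^(3/4)/(cos(c) + 1)^(3/4)


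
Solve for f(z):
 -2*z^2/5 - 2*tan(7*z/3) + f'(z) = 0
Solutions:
 f(z) = C1 + 2*z^3/15 - 6*log(cos(7*z/3))/7


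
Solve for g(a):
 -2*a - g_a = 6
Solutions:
 g(a) = C1 - a^2 - 6*a


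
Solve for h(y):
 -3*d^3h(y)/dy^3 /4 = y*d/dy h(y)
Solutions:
 h(y) = C1 + Integral(C2*airyai(-6^(2/3)*y/3) + C3*airybi(-6^(2/3)*y/3), y)


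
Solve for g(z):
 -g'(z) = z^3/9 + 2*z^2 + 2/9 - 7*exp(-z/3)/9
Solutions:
 g(z) = C1 - z^4/36 - 2*z^3/3 - 2*z/9 - 7*exp(-z/3)/3


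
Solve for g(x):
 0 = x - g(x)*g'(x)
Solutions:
 g(x) = -sqrt(C1 + x^2)
 g(x) = sqrt(C1 + x^2)


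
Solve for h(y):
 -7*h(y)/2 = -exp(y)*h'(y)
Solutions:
 h(y) = C1*exp(-7*exp(-y)/2)


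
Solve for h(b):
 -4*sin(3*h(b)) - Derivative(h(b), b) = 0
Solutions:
 h(b) = -acos((-C1 - exp(24*b))/(C1 - exp(24*b)))/3 + 2*pi/3
 h(b) = acos((-C1 - exp(24*b))/(C1 - exp(24*b)))/3


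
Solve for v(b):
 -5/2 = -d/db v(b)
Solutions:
 v(b) = C1 + 5*b/2


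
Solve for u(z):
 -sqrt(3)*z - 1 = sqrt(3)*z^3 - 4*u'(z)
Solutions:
 u(z) = C1 + sqrt(3)*z^4/16 + sqrt(3)*z^2/8 + z/4


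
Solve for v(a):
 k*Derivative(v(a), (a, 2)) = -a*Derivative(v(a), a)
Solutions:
 v(a) = C1 + C2*sqrt(k)*erf(sqrt(2)*a*sqrt(1/k)/2)


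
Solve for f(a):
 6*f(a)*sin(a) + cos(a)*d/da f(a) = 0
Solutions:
 f(a) = C1*cos(a)^6


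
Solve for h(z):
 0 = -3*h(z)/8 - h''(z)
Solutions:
 h(z) = C1*sin(sqrt(6)*z/4) + C2*cos(sqrt(6)*z/4)


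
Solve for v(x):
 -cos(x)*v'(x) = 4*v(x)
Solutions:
 v(x) = C1*(sin(x)^2 - 2*sin(x) + 1)/(sin(x)^2 + 2*sin(x) + 1)


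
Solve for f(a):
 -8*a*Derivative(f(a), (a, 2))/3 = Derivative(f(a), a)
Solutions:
 f(a) = C1 + C2*a^(5/8)


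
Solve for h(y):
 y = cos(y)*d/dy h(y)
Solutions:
 h(y) = C1 + Integral(y/cos(y), y)


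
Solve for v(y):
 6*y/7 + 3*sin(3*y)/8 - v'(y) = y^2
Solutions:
 v(y) = C1 - y^3/3 + 3*y^2/7 - cos(3*y)/8


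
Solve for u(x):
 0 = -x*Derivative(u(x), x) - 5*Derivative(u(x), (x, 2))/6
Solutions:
 u(x) = C1 + C2*erf(sqrt(15)*x/5)


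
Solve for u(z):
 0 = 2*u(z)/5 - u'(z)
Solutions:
 u(z) = C1*exp(2*z/5)


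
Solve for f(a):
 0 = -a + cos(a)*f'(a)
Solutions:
 f(a) = C1 + Integral(a/cos(a), a)


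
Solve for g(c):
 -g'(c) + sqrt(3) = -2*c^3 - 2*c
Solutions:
 g(c) = C1 + c^4/2 + c^2 + sqrt(3)*c


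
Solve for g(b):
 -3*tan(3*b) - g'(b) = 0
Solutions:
 g(b) = C1 + log(cos(3*b))


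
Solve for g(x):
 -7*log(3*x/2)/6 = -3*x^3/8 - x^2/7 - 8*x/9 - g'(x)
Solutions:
 g(x) = C1 - 3*x^4/32 - x^3/21 - 4*x^2/9 + 7*x*log(x)/6 - 7*x/6 - 7*x*log(2)/6 + 7*x*log(3)/6


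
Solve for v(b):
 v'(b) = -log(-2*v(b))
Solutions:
 Integral(1/(log(-_y) + log(2)), (_y, v(b))) = C1 - b


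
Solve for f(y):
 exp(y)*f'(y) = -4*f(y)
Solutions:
 f(y) = C1*exp(4*exp(-y))


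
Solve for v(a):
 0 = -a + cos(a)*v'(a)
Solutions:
 v(a) = C1 + Integral(a/cos(a), a)


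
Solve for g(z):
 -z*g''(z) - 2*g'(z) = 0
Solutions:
 g(z) = C1 + C2/z


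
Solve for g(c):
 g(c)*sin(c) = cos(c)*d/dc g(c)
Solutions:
 g(c) = C1/cos(c)


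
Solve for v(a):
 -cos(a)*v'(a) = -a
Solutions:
 v(a) = C1 + Integral(a/cos(a), a)


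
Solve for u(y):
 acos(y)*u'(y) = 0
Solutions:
 u(y) = C1


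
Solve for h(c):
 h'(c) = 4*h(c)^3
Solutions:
 h(c) = -sqrt(2)*sqrt(-1/(C1 + 4*c))/2
 h(c) = sqrt(2)*sqrt(-1/(C1 + 4*c))/2


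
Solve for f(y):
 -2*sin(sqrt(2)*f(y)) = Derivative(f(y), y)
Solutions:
 f(y) = sqrt(2)*(pi - acos((-exp(2*sqrt(2)*C1) - exp(4*sqrt(2)*y))/(exp(2*sqrt(2)*C1) - exp(4*sqrt(2)*y)))/2)
 f(y) = sqrt(2)*acos((-exp(2*sqrt(2)*C1) - exp(4*sqrt(2)*y))/(exp(2*sqrt(2)*C1) - exp(4*sqrt(2)*y)))/2


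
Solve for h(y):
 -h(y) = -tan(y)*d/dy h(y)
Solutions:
 h(y) = C1*sin(y)


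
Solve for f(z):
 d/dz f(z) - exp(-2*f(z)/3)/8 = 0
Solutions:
 f(z) = 3*log(-sqrt(C1 + z)) - 3*log(6) + 3*log(3)/2
 f(z) = 3*log(C1 + z)/2 - 3*log(6) + 3*log(3)/2


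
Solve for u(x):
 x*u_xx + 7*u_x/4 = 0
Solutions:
 u(x) = C1 + C2/x^(3/4)


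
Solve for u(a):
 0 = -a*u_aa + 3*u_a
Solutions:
 u(a) = C1 + C2*a^4


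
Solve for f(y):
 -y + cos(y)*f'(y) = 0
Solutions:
 f(y) = C1 + Integral(y/cos(y), y)


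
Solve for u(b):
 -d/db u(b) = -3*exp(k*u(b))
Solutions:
 u(b) = Piecewise((log(-1/(C1*k + 3*b*k))/k, Ne(k, 0)), (nan, True))
 u(b) = Piecewise((C1 + 3*b, Eq(k, 0)), (nan, True))


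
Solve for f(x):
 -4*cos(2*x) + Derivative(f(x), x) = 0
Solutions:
 f(x) = C1 + 2*sin(2*x)


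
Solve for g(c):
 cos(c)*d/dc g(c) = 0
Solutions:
 g(c) = C1


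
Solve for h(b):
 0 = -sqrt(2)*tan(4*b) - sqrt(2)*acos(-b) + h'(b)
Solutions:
 h(b) = C1 + sqrt(2)*(b*acos(-b) + sqrt(1 - b^2)) - sqrt(2)*log(cos(4*b))/4


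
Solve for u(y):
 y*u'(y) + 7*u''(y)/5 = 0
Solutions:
 u(y) = C1 + C2*erf(sqrt(70)*y/14)


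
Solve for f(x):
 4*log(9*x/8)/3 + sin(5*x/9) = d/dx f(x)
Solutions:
 f(x) = C1 + 4*x*log(x)/3 - 4*x*log(2) - 4*x/3 + 8*x*log(3)/3 - 9*cos(5*x/9)/5
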